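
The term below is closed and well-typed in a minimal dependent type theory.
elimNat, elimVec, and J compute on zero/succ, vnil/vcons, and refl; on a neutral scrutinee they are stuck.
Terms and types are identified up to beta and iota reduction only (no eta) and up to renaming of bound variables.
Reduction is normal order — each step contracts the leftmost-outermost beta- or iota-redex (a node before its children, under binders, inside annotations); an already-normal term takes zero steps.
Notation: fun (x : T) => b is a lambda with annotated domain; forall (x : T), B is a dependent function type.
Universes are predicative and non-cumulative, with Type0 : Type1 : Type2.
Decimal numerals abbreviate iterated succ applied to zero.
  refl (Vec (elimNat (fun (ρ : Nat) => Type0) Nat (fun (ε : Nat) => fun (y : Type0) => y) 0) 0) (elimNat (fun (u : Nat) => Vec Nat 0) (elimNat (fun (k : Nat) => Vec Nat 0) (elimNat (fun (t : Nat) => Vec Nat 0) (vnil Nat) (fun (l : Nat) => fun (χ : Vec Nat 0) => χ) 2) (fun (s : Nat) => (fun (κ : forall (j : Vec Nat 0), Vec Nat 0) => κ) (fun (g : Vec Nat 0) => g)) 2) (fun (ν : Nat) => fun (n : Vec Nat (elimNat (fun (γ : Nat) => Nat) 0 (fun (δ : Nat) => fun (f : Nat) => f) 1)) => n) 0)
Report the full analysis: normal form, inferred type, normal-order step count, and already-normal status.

resulting normal form:
  refl (Vec Nat 0) (vnil Nat)
the term's type:
  Eq (Vec Nat 0) (vnil Nat) (vnil Nat)
reduction steps (normal order): 18
term was already normal: no
first redex: an elimNat iota-redex


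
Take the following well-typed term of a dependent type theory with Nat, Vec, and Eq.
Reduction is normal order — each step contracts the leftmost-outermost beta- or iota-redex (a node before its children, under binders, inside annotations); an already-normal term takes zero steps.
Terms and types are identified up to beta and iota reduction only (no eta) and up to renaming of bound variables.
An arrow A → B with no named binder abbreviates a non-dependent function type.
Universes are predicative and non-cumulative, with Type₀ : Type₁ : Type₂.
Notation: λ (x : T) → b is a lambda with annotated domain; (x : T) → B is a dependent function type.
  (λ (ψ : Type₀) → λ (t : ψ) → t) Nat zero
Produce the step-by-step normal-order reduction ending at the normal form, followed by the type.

normal-order reduction:
  (λ (ψ : Type₀) → λ (t : ψ) → t) Nat zero
  ~> (λ (ψ : Nat) → ψ) zero
  ~> zero
the term's type:
  Nat


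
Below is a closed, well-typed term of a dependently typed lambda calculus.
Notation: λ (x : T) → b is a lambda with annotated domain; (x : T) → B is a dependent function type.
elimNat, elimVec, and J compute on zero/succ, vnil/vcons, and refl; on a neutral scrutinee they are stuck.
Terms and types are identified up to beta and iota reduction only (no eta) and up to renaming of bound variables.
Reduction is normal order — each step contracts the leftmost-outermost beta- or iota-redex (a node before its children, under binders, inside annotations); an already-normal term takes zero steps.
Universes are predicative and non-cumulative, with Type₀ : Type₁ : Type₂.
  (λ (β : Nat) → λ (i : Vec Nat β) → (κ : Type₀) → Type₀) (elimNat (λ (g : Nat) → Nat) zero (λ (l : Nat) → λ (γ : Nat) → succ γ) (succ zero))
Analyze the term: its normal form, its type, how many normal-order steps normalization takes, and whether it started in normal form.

reduced normal form:
  λ (β : Vec Nat (succ zero)) → (i : Type₀) → Type₀
type:
  (β : Vec Nat (succ zero)) → Type₁
normal-order step count: 5
started in normal form: no
first contracted redex: a beta-redex


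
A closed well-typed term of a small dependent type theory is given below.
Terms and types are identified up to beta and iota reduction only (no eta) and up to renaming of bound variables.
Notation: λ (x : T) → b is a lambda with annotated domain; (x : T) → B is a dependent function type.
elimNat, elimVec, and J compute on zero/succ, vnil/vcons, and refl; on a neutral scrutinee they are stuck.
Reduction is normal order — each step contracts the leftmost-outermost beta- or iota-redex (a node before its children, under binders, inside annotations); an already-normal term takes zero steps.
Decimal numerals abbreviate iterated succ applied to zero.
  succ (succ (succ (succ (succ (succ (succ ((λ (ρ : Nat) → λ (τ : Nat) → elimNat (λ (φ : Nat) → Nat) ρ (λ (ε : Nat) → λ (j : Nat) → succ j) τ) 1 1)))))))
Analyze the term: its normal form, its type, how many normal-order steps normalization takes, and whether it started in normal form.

resulting normal form:
  9
the term's type:
  Nat
reduction steps (normal order): 6
already normal: no
first redex: a beta-redex


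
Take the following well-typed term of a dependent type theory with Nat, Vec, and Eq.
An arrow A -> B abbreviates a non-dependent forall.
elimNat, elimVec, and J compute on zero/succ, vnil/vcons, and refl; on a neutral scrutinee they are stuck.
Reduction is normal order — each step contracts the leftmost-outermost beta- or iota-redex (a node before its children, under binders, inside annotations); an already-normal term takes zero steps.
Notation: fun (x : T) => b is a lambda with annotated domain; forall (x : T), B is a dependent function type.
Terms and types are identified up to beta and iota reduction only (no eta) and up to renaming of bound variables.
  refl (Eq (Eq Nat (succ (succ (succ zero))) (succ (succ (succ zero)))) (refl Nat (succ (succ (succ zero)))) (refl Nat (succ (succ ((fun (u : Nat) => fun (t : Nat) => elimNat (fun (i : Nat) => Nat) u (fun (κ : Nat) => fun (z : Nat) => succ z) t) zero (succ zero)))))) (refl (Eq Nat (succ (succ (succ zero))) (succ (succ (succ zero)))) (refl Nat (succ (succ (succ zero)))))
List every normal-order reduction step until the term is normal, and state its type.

normal-order reduction sequence:
  refl (Eq (Eq Nat (succ (succ (succ zero))) (succ (succ (succ zero)))) (refl Nat (succ (succ (succ zero)))) (refl Nat (succ (succ ((fun (u : Nat) => fun (t : Nat) => elimNat (fun (i : Nat) => Nat) u (fun (κ : Nat) => fun (z : Nat) => succ z) t) zero (succ zero)))))) (refl (Eq Nat (succ (succ (succ zero))) (succ (succ (succ zero)))) (refl Nat (succ (succ (succ zero)))))
  ~> refl (Eq (Eq Nat (succ (succ (succ zero))) (succ (succ (succ zero)))) (refl Nat (succ (succ (succ zero)))) (refl Nat (succ (succ ((fun (u : Nat) => elimNat (fun (t : Nat) => Nat) zero (fun (i : Nat) => fun (κ : Nat) => succ κ) u) (succ zero)))))) (refl (Eq Nat (succ (succ (succ zero))) (succ (succ (succ zero)))) (refl Nat (succ (succ (succ zero)))))
  ~> refl (Eq (Eq Nat (succ (succ (succ zero))) (succ (succ (succ zero)))) (refl Nat (succ (succ (succ zero)))) (refl Nat (succ (succ (elimNat (fun (u : Nat) => Nat) zero (fun (t : Nat) => fun (i : Nat) => succ i) (succ zero)))))) (refl (Eq Nat (succ (succ (succ zero))) (succ (succ (succ zero)))) (refl Nat (succ (succ (succ zero)))))
  ~> refl (Eq (Eq Nat (succ (succ (succ zero))) (succ (succ (succ zero)))) (refl Nat (succ (succ (succ zero)))) (refl Nat (succ (succ ((fun (u : Nat) => fun (t : Nat) => succ t) zero (elimNat (fun (i : Nat) => Nat) zero (fun (κ : Nat) => fun (z : Nat) => succ z) zero)))))) (refl (Eq Nat (succ (succ (succ zero))) (succ (succ (succ zero)))) (refl Nat (succ (succ (succ zero)))))
  ~> refl (Eq (Eq Nat (succ (succ (succ zero))) (succ (succ (succ zero)))) (refl Nat (succ (succ (succ zero)))) (refl Nat (succ (succ ((fun (u : Nat) => succ u) (elimNat (fun (t : Nat) => Nat) zero (fun (i : Nat) => fun (κ : Nat) => succ κ) zero)))))) (refl (Eq Nat (succ (succ (succ zero))) (succ (succ (succ zero)))) (refl Nat (succ (succ (succ zero)))))
  ~> refl (Eq (Eq Nat (succ (succ (succ zero))) (succ (succ (succ zero)))) (refl Nat (succ (succ (succ zero)))) (refl Nat (succ (succ (succ (elimNat (fun (u : Nat) => Nat) zero (fun (t : Nat) => fun (i : Nat) => succ i) zero)))))) (refl (Eq Nat (succ (succ (succ zero))) (succ (succ (succ zero)))) (refl Nat (succ (succ (succ zero)))))
  ~> refl (Eq (Eq Nat (succ (succ (succ zero))) (succ (succ (succ zero)))) (refl Nat (succ (succ (succ zero)))) (refl Nat (succ (succ (succ zero))))) (refl (Eq Nat (succ (succ (succ zero))) (succ (succ (succ zero)))) (refl Nat (succ (succ (succ zero)))))
type:
  Eq (Eq (Eq Nat (succ (succ (succ zero))) (succ (succ (succ zero)))) (refl Nat (succ (succ (succ zero)))) (refl Nat (succ (succ (succ zero))))) (refl (Eq Nat (succ (succ (succ zero))) (succ (succ (succ zero)))) (refl Nat (succ (succ (succ zero))))) (refl (Eq Nat (succ (succ (succ zero))) (succ (succ (succ zero)))) (refl Nat (succ (succ (succ zero)))))


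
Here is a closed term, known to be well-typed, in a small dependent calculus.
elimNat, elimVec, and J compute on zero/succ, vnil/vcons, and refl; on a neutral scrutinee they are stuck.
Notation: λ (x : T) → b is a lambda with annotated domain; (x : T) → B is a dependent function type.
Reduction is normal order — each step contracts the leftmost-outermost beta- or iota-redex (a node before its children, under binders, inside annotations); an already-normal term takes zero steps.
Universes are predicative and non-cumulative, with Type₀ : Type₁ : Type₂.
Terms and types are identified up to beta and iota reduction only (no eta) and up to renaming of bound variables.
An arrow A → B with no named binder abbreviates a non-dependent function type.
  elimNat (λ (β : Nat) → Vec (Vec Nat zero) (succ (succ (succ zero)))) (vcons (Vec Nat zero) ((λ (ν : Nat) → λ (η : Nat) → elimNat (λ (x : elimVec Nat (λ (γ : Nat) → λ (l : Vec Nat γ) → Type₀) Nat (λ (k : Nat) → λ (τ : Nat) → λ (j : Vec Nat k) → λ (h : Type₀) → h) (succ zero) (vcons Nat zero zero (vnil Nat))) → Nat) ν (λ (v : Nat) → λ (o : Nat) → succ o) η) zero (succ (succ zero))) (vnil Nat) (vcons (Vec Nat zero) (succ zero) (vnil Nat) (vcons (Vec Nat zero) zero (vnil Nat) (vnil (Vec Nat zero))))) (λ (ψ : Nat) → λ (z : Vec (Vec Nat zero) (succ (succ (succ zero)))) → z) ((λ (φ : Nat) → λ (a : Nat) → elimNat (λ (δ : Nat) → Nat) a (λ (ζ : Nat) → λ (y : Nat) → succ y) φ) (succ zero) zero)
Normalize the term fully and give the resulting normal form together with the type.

normal form:
  vcons (Vec Nat zero) (succ (succ zero)) (vnil Nat) (vcons (Vec Nat zero) (succ zero) (vnil Nat) (vcons (Vec Nat zero) zero (vnil Nat) (vnil (Vec Nat zero))))
inferred type:
  Vec (Vec Nat zero) (succ (succ (succ zero)))
observation: 19 normal-order steps normalize the term, beginning with a beta-redex.


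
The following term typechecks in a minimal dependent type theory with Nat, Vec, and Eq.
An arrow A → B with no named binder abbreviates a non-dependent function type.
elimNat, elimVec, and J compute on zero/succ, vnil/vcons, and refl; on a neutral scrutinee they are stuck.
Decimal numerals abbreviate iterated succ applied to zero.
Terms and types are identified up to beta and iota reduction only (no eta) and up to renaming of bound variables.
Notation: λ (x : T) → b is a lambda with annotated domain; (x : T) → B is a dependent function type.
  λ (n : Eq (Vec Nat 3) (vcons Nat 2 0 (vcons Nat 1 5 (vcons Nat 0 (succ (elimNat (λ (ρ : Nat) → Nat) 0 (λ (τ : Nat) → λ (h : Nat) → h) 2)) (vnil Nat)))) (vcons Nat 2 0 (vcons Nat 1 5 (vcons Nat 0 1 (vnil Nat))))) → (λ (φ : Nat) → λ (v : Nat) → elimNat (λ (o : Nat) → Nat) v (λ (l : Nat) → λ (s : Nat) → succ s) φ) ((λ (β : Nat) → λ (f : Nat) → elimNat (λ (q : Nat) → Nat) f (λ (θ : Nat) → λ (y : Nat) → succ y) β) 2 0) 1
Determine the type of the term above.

type:
  Eq (Vec Nat 3) (vcons Nat 2 0 (vcons Nat 1 5 (vcons Nat 0 1 (vnil Nat)))) (vcons Nat 2 0 (vcons Nat 1 5 (vcons Nat 0 1 (vnil Nat)))) → Nat


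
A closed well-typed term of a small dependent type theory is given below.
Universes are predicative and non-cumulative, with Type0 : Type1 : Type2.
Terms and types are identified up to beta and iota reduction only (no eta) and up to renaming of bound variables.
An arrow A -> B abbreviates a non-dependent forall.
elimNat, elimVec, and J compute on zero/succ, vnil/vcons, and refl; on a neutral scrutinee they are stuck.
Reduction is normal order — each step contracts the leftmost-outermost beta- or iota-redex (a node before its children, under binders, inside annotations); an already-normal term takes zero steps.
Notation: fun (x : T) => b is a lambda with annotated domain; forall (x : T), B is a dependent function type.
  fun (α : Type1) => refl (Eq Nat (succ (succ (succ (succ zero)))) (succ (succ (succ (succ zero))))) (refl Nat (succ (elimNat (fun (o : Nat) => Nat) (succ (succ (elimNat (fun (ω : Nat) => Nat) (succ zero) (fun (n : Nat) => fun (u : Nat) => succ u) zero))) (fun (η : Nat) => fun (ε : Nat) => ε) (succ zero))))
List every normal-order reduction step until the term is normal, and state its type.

normal-order reduction sequence:
  fun (α : Type1) => refl (Eq Nat (succ (succ (succ (succ zero)))) (succ (succ (succ (succ zero))))) (refl Nat (succ (elimNat (fun (o : Nat) => Nat) (succ (succ (elimNat (fun (ω : Nat) => Nat) (succ zero) (fun (n : Nat) => fun (u : Nat) => succ u) zero))) (fun (η : Nat) => fun (ε : Nat) => ε) (succ zero))))
  ~> fun (α : Type1) => refl (Eq Nat (succ (succ (succ (succ zero)))) (succ (succ (succ (succ zero))))) (refl Nat (succ ((fun (o : Nat) => fun (ω : Nat) => ω) zero (elimNat (fun (n : Nat) => Nat) (succ (succ (elimNat (fun (u : Nat) => Nat) (succ zero) (fun (η : Nat) => fun (ε : Nat) => succ ε) zero))) (fun (ρ : Nat) => fun (j : Nat) => j) zero))))
  ~> fun (α : Type1) => refl (Eq Nat (succ (succ (succ (succ zero)))) (succ (succ (succ (succ zero))))) (refl Nat (succ ((fun (o : Nat) => o) (elimNat (fun (ω : Nat) => Nat) (succ (succ (elimNat (fun (n : Nat) => Nat) (succ zero) (fun (u : Nat) => fun (η : Nat) => succ η) zero))) (fun (ε : Nat) => fun (ρ : Nat) => ρ) zero))))
  ~> fun (α : Type1) => refl (Eq Nat (succ (succ (succ (succ zero)))) (succ (succ (succ (succ zero))))) (refl Nat (succ (elimNat (fun (o : Nat) => Nat) (succ (succ (elimNat (fun (ω : Nat) => Nat) (succ zero) (fun (n : Nat) => fun (u : Nat) => succ u) zero))) (fun (η : Nat) => fun (ε : Nat) => ε) zero)))
  ~> fun (α : Type1) => refl (Eq Nat (succ (succ (succ (succ zero)))) (succ (succ (succ (succ zero))))) (refl Nat (succ (succ (succ (elimNat (fun (o : Nat) => Nat) (succ zero) (fun (ω : Nat) => fun (n : Nat) => succ n) zero)))))
  ~> fun (α : Type1) => refl (Eq Nat (succ (succ (succ (succ zero)))) (succ (succ (succ (succ zero))))) (refl Nat (succ (succ (succ (succ zero)))))
inferred type:
  Type1 -> Eq (Eq Nat (succ (succ (succ (succ zero)))) (succ (succ (succ (succ zero))))) (refl Nat (succ (succ (succ (succ zero))))) (refl Nat (succ (succ (succ (succ zero)))))


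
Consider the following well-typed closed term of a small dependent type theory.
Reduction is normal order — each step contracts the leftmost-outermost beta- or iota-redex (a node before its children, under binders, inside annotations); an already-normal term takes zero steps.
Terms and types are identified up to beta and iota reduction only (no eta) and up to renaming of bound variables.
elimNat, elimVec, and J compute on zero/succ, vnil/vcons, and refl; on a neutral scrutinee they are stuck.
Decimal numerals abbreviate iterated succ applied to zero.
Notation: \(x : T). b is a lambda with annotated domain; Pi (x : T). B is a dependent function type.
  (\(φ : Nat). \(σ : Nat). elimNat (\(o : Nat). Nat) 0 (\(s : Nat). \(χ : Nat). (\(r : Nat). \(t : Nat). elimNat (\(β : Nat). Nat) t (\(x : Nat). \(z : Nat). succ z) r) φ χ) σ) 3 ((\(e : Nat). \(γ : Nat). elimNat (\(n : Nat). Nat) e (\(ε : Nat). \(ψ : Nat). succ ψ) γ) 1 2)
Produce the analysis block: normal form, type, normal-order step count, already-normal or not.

normal form:
  9
the term's type:
  Nat
normal-order step count: 33
already normal: no
first contracted redex: a beta-redex


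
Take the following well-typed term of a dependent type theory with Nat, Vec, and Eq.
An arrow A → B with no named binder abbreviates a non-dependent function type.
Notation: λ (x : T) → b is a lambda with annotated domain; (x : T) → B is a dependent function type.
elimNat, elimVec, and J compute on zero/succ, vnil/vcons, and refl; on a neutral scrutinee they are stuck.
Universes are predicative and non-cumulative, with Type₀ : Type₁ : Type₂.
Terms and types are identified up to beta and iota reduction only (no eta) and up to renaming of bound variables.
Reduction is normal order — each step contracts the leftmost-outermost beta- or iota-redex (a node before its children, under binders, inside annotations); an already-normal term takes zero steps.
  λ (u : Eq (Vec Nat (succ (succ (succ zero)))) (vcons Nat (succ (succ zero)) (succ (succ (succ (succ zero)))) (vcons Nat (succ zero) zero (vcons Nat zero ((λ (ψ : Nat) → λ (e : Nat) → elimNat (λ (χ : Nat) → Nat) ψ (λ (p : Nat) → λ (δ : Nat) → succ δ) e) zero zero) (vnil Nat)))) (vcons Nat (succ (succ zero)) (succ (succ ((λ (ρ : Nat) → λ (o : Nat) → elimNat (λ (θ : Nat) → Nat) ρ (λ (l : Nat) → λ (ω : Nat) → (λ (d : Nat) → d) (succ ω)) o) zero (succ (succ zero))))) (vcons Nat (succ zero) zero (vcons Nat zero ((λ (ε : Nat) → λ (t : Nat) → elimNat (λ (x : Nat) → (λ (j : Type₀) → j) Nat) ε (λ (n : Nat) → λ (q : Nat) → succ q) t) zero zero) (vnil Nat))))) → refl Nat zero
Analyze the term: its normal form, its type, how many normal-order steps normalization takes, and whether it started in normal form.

resulting normal form:
  λ (u : Eq (Vec Nat (succ (succ (succ zero)))) (vcons Nat (succ (succ zero)) (succ (succ (succ (succ zero)))) (vcons Nat (succ zero) zero (vcons Nat zero zero (vnil Nat)))) (vcons Nat (succ (succ zero)) (succ (succ (succ (succ zero)))) (vcons Nat (succ zero) zero (vcons Nat zero zero (vnil Nat))))) → refl Nat zero
type:
  Eq (Vec Nat (succ (succ (succ zero)))) (vcons Nat (succ (succ zero)) (succ (succ (succ (succ zero)))) (vcons Nat (succ zero) zero (vcons Nat zero zero (vnil Nat)))) (vcons Nat (succ (succ zero)) (succ (succ (succ (succ zero)))) (vcons Nat (succ zero) zero (vcons Nat zero zero (vnil Nat)))) → Eq Nat zero zero
reduction steps (normal order): 17
started in normal form: no
first redex: a beta-redex


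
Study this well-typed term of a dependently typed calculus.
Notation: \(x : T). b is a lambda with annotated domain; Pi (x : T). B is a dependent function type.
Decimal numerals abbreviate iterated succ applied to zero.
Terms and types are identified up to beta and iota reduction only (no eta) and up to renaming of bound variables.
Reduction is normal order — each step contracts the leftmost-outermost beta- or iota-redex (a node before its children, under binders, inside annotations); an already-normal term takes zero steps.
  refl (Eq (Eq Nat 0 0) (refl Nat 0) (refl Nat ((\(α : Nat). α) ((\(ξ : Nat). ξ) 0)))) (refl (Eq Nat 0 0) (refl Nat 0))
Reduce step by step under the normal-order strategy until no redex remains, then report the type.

normal-order reduction sequence:
  refl (Eq (Eq Nat 0 0) (refl Nat 0) (refl Nat ((\(α : Nat). α) ((\(ξ : Nat). ξ) 0)))) (refl (Eq Nat 0 0) (refl Nat 0))
  ~> refl (Eq (Eq Nat 0 0) (refl Nat 0) (refl Nat ((\(α : Nat). α) 0))) (refl (Eq Nat 0 0) (refl Nat 0))
  ~> refl (Eq (Eq Nat 0 0) (refl Nat 0) (refl Nat 0)) (refl (Eq Nat 0 0) (refl Nat 0))
inferred type:
  Eq (Eq (Eq Nat 0 0) (refl Nat 0) (refl Nat 0)) (refl (Eq Nat 0 0) (refl Nat 0)) (refl (Eq Nat 0 0) (refl Nat 0))


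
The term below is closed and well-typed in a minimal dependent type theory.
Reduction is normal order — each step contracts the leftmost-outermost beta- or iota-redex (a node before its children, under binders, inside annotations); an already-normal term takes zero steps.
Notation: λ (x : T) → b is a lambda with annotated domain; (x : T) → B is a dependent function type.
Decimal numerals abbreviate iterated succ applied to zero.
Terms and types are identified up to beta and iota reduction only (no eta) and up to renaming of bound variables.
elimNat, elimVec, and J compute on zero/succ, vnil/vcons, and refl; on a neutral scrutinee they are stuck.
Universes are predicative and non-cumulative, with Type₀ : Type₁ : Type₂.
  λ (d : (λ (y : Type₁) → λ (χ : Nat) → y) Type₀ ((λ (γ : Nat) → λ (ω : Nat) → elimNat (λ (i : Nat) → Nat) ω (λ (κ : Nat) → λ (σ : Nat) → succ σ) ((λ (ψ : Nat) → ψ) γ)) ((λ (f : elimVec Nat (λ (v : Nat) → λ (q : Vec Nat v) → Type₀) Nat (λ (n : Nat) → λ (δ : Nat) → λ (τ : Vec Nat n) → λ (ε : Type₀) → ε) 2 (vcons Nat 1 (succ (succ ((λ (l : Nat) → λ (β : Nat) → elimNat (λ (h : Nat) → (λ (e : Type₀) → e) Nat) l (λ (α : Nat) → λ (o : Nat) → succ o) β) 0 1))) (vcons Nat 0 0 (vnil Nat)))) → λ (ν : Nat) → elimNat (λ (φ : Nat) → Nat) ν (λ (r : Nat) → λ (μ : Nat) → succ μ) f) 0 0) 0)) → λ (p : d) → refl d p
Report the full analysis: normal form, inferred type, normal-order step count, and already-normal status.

reduced normal form:
  λ (d : Type₀) → λ (y : d) → refl d y
type:
  (d : Type₀) → (y : d) → Eq d y y
steps to reach normal form (normal order): 2
started in normal form: no
first redex: a beta-redex


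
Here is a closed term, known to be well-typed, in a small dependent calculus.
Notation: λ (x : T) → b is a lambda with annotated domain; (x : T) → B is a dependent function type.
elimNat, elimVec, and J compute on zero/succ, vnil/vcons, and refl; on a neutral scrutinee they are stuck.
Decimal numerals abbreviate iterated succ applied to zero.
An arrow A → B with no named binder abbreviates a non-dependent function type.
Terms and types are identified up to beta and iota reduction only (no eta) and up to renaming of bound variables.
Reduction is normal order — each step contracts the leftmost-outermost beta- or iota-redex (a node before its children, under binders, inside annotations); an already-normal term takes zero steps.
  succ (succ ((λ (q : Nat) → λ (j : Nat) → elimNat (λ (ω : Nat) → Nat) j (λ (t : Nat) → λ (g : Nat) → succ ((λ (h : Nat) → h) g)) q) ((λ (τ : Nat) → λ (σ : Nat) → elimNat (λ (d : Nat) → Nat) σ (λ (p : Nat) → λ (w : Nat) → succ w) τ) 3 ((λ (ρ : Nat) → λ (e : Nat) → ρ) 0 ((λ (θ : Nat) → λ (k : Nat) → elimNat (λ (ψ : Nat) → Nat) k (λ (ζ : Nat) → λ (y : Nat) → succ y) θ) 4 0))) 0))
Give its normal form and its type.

normal form:
  5
the term's type:
  Nat
observation: normalization takes exactly 27 steps under the normal-order strategy.


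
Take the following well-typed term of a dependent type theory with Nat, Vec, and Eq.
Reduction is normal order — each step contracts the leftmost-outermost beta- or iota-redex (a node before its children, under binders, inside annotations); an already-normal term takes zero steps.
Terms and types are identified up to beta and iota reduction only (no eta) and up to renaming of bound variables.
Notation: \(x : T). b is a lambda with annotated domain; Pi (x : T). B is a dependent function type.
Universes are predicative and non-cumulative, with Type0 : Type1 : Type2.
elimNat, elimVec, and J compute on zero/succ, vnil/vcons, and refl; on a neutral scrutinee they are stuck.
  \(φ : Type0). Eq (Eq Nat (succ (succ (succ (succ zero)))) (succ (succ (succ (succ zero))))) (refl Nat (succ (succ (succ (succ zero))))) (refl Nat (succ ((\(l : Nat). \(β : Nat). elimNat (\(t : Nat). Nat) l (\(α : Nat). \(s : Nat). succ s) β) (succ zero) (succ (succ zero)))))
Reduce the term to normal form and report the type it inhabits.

resulting normal form:
  \(φ : Type0). Eq (Eq Nat (succ (succ (succ (succ zero)))) (succ (succ (succ (succ zero))))) (refl Nat (succ (succ (succ (succ zero))))) (refl Nat (succ (succ (succ (succ zero)))))
the term's type:
  Pi (φ : Type0). Type0


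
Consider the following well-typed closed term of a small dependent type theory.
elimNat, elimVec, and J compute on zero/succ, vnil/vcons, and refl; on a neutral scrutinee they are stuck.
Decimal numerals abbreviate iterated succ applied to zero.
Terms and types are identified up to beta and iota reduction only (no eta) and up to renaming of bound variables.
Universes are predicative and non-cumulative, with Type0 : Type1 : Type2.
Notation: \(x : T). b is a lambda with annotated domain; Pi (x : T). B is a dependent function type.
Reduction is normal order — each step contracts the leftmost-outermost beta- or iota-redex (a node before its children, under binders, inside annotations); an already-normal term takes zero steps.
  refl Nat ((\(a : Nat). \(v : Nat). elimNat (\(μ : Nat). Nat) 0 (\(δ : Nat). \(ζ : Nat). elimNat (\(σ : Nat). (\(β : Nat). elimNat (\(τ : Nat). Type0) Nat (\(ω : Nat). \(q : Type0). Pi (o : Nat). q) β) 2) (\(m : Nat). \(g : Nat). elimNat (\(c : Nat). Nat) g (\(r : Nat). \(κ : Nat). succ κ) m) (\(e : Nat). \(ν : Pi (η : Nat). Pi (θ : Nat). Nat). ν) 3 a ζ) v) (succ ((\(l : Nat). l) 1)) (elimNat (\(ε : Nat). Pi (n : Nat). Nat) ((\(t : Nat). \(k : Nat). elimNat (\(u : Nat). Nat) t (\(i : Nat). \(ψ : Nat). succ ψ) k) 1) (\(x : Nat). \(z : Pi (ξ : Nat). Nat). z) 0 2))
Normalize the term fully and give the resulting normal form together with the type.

resulting normal form:
  refl Nat 6
inferred type:
  Eq Nat 6 6


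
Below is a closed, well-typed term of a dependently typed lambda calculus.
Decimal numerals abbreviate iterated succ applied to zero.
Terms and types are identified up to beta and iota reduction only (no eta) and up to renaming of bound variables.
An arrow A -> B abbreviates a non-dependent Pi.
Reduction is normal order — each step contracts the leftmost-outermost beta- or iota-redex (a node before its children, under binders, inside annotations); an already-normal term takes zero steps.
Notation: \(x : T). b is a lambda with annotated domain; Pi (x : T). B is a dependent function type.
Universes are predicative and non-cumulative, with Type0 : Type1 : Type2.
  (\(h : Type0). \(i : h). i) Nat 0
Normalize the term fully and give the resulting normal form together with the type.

reduced normal form:
  0
inferred type:
  Nat
observation: the first redex contracted is a beta-redex; the normal form is reached in 2 normal-order steps.


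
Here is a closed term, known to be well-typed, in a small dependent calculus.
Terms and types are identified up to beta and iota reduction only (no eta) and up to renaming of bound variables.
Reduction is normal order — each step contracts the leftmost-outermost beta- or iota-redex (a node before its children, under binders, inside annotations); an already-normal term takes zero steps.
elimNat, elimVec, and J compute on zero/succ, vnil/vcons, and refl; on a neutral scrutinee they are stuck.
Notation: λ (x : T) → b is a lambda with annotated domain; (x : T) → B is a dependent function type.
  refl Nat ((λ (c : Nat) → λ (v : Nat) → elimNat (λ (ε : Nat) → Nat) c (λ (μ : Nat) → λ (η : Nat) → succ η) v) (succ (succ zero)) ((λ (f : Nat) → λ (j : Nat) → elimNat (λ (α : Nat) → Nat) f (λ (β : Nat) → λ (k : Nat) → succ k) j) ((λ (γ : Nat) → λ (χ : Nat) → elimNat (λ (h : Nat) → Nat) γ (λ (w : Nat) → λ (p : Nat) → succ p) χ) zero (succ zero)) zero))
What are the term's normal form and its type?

normal form:
  refl Nat (succ (succ (succ zero)))
type:
  Eq Nat (succ (succ (succ zero))) (succ (succ (succ zero)))


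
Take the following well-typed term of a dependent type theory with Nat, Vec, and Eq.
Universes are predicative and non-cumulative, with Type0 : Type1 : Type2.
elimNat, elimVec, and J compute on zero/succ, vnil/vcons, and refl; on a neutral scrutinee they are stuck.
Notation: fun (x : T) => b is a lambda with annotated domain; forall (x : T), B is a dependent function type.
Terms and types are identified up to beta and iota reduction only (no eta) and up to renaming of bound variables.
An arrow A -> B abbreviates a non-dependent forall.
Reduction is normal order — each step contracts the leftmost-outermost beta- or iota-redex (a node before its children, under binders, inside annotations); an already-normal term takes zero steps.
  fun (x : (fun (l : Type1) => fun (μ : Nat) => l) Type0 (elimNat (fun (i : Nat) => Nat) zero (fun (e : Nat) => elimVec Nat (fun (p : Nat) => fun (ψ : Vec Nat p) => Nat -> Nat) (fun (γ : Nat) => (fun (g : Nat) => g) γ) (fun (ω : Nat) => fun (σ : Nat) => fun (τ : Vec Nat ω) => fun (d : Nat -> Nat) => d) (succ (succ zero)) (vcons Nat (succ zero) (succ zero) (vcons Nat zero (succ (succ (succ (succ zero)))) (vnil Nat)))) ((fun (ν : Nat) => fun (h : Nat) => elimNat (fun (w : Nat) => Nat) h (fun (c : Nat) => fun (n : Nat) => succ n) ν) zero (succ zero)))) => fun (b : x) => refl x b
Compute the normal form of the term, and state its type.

reduced normal form:
  fun (x : Type0) => fun (l : x) => refl x l
inferred type:
  forall (x : Type0), forall (l : x), Eq x l l


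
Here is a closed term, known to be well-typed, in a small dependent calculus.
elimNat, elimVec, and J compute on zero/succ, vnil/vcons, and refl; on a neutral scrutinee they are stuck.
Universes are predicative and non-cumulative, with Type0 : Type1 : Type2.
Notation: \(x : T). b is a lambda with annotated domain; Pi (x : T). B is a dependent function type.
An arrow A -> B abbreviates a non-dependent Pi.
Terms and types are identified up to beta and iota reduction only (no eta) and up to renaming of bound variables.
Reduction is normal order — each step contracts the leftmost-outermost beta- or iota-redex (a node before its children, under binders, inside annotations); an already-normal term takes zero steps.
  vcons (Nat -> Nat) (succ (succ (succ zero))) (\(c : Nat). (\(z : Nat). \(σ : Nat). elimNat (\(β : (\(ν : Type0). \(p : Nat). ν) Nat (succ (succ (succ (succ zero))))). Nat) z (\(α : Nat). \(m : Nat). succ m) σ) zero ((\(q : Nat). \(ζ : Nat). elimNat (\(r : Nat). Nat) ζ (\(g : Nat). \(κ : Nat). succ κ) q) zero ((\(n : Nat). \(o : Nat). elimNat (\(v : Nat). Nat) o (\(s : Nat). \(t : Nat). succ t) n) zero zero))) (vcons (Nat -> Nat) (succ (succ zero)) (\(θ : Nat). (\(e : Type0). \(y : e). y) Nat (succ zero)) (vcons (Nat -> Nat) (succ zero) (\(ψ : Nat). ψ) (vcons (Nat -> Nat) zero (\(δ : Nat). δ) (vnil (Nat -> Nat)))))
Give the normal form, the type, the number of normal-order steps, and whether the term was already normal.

normal form:
  vcons (Nat -> Nat) (succ (succ (succ zero))) (\(c : Nat). zero) (vcons (Nat -> Nat) (succ (succ zero)) (\(z : Nat). succ zero) (vcons (Nat -> Nat) (succ zero) (\(σ : Nat). σ) (vcons (Nat -> Nat) zero (\(β : Nat). β) (vnil (Nat -> Nat)))))
the term's type:
  Vec (Nat -> Nat) (succ (succ (succ (succ zero))))
reduction steps (normal order): 13
term was already normal: no
first redex: a beta-redex


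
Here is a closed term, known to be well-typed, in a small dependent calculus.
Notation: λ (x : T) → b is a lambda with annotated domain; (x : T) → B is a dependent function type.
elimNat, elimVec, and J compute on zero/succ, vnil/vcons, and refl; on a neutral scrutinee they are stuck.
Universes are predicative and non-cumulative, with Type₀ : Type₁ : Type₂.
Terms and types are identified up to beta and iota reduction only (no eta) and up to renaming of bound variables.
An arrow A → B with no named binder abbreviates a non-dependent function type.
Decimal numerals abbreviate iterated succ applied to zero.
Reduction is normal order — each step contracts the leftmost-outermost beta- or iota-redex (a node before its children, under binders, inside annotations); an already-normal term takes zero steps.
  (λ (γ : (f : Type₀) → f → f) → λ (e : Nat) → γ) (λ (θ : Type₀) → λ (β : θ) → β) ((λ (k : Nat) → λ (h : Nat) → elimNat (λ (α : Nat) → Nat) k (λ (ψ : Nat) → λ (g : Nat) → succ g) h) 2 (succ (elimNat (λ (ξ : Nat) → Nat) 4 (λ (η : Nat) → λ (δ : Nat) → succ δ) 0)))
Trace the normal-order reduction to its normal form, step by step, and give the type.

reduction (normal order):
  (λ (γ : (f : Type₀) → f → f) → λ (e : Nat) → γ) (λ (θ : Type₀) → λ (β : θ) → β) ((λ (k : Nat) → λ (h : Nat) → elimNat (λ (α : Nat) → Nat) k (λ (ψ : Nat) → λ (g : Nat) → succ g) h) 2 (succ (elimNat (λ (ξ : Nat) → Nat) 4 (λ (η : Nat) → λ (δ : Nat) → succ δ) 0)))
  ~> (λ (γ : Nat) → λ (f : Type₀) → λ (e : f) → e) ((λ (θ : Nat) → λ (β : Nat) → elimNat (λ (k : Nat) → Nat) θ (λ (h : Nat) → λ (α : Nat) → succ α) β) 2 (succ (elimNat (λ (ψ : Nat) → Nat) 4 (λ (g : Nat) → λ (ξ : Nat) → succ ξ) 0)))
  ~> λ (γ : Type₀) → λ (f : γ) → f
the term's type:
  (γ : Type₀) → γ → γ


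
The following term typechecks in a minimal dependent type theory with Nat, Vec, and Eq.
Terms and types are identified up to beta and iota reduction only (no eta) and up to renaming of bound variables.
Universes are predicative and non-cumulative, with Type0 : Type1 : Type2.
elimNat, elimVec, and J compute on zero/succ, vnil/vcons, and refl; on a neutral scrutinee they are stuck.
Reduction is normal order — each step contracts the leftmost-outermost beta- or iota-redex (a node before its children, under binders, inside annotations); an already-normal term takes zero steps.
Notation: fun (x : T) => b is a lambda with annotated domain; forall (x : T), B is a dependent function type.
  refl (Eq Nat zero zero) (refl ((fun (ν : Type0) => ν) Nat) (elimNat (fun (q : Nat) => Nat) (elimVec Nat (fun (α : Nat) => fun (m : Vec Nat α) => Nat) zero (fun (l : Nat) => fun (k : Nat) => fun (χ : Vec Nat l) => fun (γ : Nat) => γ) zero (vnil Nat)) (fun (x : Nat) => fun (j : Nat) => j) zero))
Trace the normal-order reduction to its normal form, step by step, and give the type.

normal-order reduction sequence:
  refl (Eq Nat zero zero) (refl ((fun (ν : Type0) => ν) Nat) (elimNat (fun (q : Nat) => Nat) (elimVec Nat (fun (α : Nat) => fun (m : Vec Nat α) => Nat) zero (fun (l : Nat) => fun (k : Nat) => fun (χ : Vec Nat l) => fun (γ : Nat) => γ) zero (vnil Nat)) (fun (x : Nat) => fun (j : Nat) => j) zero))
  ~> refl (Eq Nat zero zero) (refl Nat (elimNat (fun (ν : Nat) => Nat) (elimVec Nat (fun (q : Nat) => fun (α : Vec Nat q) => Nat) zero (fun (m : Nat) => fun (l : Nat) => fun (k : Vec Nat m) => fun (χ : Nat) => χ) zero (vnil Nat)) (fun (γ : Nat) => fun (x : Nat) => x) zero))
  ~> refl (Eq Nat zero zero) (refl Nat (elimVec Nat (fun (ν : Nat) => fun (q : Vec Nat ν) => Nat) zero (fun (α : Nat) => fun (m : Nat) => fun (l : Vec Nat α) => fun (k : Nat) => k) zero (vnil Nat)))
  ~> refl (Eq Nat zero zero) (refl Nat zero)
the term's type:
  Eq (Eq Nat zero zero) (refl Nat zero) (refl Nat zero)


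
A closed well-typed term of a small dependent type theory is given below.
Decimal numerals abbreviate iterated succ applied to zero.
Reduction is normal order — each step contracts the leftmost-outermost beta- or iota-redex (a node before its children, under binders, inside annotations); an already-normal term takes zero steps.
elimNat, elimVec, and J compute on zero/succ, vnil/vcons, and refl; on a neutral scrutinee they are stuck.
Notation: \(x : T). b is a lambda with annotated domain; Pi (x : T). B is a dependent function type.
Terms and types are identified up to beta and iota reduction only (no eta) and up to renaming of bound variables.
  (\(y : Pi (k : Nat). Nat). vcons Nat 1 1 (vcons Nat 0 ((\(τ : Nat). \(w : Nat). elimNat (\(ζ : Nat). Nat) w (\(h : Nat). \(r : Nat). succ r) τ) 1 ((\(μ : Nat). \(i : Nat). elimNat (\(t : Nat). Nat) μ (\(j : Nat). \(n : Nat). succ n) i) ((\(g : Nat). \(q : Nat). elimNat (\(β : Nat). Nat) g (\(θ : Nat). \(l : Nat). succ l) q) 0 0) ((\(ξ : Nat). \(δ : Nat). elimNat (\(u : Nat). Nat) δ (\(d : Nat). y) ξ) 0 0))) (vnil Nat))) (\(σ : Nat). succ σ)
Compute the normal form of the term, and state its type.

normal form:
  vcons Nat 1 1 (vcons Nat 0 1 (vnil Nat))
the term's type:
  Vec Nat 2


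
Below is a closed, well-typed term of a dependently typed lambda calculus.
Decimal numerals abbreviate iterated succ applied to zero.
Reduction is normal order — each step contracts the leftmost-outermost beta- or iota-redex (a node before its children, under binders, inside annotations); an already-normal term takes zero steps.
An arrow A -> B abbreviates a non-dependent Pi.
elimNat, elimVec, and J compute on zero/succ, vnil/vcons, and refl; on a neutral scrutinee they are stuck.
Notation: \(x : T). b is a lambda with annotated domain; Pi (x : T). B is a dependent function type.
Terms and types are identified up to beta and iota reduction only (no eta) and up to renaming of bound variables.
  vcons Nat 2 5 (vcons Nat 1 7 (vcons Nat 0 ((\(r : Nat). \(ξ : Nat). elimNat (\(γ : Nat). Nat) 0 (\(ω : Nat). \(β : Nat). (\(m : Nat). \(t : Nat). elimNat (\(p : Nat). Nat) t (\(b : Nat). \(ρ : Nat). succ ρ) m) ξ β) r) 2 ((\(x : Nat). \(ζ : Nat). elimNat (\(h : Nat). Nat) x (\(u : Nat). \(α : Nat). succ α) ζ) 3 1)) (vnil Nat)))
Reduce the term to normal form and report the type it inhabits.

normal form:
  vcons Nat 2 5 (vcons Nat 1 7 (vcons Nat 0 8 (vnil Nat)))
the term's type:
  Vec Nat 3
observation: 51 normal-order steps normalize the term, beginning with a beta-redex.


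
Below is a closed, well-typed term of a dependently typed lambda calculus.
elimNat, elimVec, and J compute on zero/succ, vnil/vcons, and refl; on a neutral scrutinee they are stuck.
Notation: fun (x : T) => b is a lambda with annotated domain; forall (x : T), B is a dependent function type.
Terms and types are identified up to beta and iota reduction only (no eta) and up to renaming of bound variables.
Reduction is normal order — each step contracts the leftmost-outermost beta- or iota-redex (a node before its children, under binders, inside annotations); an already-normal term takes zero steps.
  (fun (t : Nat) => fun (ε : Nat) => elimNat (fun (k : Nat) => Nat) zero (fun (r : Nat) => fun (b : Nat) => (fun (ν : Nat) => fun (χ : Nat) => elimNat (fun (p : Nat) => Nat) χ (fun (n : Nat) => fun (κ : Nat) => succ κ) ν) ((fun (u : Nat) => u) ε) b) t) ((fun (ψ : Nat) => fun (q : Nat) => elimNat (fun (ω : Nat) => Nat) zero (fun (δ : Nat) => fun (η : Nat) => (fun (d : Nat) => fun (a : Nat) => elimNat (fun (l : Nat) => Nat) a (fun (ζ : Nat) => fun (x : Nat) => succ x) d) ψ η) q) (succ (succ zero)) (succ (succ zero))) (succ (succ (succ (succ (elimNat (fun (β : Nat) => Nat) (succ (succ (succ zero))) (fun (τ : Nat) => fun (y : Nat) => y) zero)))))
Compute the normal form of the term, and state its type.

normal form:
  succ (succ (succ (succ (succ (succ (succ (succ (succ (succ (succ (succ (succ (succ (succ (succ (succ (succ (succ (succ (succ (succ (succ (succ (succ (succ (succ (succ zero)))))))))))))))))))))))))))
type:
  Nat
observation: normalization takes exactly 68 steps under the normal-order strategy.


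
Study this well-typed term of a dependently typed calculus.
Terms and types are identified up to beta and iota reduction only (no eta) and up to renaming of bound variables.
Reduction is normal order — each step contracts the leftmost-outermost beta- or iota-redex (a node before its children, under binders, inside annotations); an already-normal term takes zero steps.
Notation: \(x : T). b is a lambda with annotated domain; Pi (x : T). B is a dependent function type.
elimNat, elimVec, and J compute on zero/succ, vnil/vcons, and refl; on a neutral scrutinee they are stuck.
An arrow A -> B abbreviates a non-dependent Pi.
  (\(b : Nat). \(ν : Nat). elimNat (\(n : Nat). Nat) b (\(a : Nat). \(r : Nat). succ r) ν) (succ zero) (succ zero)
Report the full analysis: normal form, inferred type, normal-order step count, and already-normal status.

reduced normal form:
  succ (succ zero)
type:
  Nat
steps to reach normal form (normal order): 6
term was already normal: no
first redex: a beta-redex


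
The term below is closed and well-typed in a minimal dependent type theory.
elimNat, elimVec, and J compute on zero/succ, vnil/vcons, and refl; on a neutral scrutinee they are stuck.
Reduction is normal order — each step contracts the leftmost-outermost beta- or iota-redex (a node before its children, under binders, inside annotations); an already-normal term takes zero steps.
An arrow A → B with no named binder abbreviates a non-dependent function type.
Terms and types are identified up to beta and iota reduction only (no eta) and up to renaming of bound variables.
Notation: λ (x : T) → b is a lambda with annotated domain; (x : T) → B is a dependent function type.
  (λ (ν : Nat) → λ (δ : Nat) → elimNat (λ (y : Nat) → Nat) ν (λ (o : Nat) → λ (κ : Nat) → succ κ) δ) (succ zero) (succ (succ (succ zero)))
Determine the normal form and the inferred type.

reduced normal form:
  succ (succ (succ (succ zero)))
type:
  Nat
observation: contracting a beta-redex first, the term normalizes in 12 steps.
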